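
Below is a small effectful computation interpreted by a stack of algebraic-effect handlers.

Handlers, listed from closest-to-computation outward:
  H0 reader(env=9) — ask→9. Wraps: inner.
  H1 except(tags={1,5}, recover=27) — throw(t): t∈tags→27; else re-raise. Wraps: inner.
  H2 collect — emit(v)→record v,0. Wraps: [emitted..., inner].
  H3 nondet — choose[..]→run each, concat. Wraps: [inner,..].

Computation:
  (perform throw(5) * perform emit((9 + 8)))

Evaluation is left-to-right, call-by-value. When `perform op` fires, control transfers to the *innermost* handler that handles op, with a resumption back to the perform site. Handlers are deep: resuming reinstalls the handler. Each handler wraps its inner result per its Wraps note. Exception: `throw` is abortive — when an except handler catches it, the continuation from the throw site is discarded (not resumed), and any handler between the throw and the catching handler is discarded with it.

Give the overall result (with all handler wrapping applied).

Evaluation trace:
throw(5) @ H1 caught ⇒ 27
H2 returns [27]
H3 returns [[27]]
= [[27]]

Answer: [[27]]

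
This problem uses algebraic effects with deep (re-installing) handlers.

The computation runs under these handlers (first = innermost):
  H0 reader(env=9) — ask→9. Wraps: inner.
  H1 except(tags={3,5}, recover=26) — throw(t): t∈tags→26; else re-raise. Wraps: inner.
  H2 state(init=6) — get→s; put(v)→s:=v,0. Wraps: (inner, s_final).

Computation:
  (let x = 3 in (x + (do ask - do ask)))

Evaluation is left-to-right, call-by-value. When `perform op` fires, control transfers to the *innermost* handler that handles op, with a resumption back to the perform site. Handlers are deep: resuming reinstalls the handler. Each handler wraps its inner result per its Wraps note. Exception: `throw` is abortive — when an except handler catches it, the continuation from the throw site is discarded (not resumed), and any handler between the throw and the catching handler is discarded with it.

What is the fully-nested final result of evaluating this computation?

Answer: (3, 6)

Evaluation trace:
ask @ H0 ⇒ 9
ask @ H0 ⇒ 9
H0 returns 3
H1 returns 3
H2 returns (3, 6)
= (3, 6)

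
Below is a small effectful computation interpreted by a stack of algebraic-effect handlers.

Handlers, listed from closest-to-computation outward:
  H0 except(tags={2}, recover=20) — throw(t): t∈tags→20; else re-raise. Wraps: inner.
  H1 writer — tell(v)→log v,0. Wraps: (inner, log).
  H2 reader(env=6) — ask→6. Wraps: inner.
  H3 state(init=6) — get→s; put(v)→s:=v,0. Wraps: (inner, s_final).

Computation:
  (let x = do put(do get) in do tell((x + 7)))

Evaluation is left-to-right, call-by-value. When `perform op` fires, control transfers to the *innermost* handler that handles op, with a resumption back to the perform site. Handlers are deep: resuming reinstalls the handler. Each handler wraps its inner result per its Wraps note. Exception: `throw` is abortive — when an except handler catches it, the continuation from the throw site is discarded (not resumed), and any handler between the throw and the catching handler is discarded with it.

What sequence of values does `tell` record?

Evaluation trace:
get @ H3 ⇒ 6
put(6) @ H3 ⇒ s:=6
tell(7) @ H1 ⇒ log+=7
H0 returns 0
H1 returns (0, (7))
H2 returns (0, (7))
H3 returns ((0, (7)), 6)
= ((0, (7)), 6)

Answer: (7)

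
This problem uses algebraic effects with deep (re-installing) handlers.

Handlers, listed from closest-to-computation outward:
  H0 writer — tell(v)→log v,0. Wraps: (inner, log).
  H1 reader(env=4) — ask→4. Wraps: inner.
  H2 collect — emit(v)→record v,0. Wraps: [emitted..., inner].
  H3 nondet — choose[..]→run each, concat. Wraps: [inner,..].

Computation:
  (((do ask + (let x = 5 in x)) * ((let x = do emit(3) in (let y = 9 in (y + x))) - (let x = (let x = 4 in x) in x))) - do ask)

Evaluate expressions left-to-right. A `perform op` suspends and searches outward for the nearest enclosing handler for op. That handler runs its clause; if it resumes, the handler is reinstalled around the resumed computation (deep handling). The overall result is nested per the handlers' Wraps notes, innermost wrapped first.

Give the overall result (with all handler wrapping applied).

Answer: [[3, (41, ())]]

Step-by-step:
ask @ H1 ⇒ 4
emit(3) @ H2 ⇒ out+=3
ask @ H1 ⇒ 4
H0 returns (41, ())
H1 returns (41, ())
H2 returns [3, (41, ())]
H3 returns [[3, (41, ())]]
= [[3, (41, ())]]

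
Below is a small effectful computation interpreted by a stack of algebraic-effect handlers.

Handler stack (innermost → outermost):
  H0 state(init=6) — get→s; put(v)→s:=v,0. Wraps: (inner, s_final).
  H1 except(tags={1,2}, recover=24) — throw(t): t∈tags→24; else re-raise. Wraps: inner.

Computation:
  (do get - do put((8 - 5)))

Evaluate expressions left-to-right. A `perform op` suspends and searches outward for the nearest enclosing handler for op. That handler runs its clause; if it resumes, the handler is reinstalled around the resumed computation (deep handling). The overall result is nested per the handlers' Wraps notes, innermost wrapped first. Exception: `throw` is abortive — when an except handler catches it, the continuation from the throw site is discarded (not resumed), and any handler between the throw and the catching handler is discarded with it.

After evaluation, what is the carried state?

Answer: 3

Working:
get @ H0 ⇒ 6
put(3) @ H0 ⇒ s:=3
H0 returns (6, 3)
H1 returns (6, 3)
= (6, 3)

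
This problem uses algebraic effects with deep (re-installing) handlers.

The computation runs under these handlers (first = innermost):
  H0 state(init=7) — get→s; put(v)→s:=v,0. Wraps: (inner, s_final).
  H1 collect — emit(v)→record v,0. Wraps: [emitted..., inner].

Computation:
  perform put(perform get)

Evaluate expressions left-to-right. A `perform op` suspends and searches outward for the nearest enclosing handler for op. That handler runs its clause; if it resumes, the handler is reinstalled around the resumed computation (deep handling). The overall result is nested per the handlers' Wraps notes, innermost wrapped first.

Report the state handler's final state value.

Answer: 7

Working:
get @ H0 ⇒ 7
put(7) @ H0 ⇒ s:=7
H0 returns (0, 7)
H1 returns [(0, 7)]
= [(0, 7)]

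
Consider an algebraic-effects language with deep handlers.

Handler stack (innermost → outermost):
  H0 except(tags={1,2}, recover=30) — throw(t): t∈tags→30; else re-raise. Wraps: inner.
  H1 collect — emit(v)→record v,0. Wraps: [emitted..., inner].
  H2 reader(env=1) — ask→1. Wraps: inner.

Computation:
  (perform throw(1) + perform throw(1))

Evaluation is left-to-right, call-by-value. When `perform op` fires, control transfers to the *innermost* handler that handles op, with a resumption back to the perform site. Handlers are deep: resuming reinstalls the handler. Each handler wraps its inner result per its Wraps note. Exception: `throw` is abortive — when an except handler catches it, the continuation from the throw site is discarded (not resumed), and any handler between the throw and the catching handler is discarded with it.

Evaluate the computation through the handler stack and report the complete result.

Answer: [30]

Step-by-step:
throw(1) @ H0 caught ⇒ 30
H1 returns [30]
H2 returns [30]
= [30]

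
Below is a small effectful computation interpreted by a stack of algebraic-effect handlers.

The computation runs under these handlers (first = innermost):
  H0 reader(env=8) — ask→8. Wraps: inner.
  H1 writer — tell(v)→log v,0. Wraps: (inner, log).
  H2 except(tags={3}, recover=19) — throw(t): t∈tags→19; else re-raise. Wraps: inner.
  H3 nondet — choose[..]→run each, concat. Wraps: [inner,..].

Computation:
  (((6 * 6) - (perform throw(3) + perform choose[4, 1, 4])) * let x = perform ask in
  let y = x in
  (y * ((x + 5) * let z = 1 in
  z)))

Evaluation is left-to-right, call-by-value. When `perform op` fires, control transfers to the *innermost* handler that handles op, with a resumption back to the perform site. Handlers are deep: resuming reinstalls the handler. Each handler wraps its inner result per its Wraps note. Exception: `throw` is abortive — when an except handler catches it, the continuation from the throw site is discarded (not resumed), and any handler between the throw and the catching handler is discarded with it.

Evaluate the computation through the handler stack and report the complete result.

Evaluation trace:
throw(3) @ H2 caught ⇒ 19
H3 returns [19]
= [19]

Answer: [19]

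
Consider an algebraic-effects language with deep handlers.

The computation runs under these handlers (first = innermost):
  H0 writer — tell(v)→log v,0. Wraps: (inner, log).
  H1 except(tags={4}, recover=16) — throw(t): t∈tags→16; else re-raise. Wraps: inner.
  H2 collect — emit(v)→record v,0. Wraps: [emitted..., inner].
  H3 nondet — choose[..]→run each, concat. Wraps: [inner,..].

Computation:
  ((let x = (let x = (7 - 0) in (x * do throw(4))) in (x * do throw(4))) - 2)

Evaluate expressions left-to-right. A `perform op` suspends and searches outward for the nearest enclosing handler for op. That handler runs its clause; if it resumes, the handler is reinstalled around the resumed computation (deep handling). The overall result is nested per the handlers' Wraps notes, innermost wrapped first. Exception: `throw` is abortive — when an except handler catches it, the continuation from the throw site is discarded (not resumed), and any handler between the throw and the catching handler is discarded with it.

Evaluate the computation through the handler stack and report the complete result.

Working:
throw(4) @ H1 caught ⇒ 16
H2 returns [16]
H3 returns [[16]]
= [[16]]

Answer: [[16]]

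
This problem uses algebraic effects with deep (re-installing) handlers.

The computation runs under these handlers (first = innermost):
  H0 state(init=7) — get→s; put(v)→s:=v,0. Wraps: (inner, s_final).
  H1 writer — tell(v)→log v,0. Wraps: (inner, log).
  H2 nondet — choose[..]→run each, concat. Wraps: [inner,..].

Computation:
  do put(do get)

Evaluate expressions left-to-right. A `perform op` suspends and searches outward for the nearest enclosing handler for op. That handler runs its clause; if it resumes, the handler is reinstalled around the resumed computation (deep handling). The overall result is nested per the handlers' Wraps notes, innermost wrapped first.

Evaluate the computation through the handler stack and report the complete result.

Evaluation trace:
get @ H0 ⇒ 7
put(7) @ H0 ⇒ s:=7
H0 returns (0, 7)
H1 returns ((0, 7), ())
H2 returns [((0, 7), ())]
= [((0, 7), ())]

Answer: [((0, 7), ())]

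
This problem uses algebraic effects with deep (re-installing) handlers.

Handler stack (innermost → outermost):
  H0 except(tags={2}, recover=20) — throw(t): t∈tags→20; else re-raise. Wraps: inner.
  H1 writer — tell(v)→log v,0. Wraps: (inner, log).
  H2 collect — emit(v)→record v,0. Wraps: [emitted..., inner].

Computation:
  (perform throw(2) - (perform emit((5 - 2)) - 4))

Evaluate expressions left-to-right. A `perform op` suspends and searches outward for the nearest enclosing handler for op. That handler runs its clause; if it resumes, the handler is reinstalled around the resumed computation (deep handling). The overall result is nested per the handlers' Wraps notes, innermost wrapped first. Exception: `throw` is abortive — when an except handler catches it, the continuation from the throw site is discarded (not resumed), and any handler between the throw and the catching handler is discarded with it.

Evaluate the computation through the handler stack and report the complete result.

Evaluation trace:
throw(2) @ H0 caught ⇒ 20
H1 returns (20, ())
H2 returns [(20, ())]
= [(20, ())]

Answer: [(20, ())]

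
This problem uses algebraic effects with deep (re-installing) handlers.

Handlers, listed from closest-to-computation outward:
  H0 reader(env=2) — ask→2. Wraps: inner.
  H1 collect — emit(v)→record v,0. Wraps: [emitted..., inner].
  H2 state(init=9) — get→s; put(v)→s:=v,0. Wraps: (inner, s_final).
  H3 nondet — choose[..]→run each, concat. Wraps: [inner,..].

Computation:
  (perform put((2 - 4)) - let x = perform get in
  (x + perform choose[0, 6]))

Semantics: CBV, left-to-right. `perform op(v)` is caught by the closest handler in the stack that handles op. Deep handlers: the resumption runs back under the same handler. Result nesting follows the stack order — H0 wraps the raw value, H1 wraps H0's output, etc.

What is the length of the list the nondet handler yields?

Answer: 2

Evaluation trace:
put(-2) @ H2 ⇒ s:=-2
get @ H2 ⇒ -2
choose[0, 6] @ H3
  branch[0] choose=0:
    H0 returns 2
    H1 returns [2]
    H2 returns ([2], -2)
    H3 returns [([2], -2)]
  branch[1] choose=6:
    H0 returns -4
    H1 returns [-4]
    H2 returns ([-4], -2)
    H3 returns [([-4], -2)]
= [([2], -2), ([-4], -2)]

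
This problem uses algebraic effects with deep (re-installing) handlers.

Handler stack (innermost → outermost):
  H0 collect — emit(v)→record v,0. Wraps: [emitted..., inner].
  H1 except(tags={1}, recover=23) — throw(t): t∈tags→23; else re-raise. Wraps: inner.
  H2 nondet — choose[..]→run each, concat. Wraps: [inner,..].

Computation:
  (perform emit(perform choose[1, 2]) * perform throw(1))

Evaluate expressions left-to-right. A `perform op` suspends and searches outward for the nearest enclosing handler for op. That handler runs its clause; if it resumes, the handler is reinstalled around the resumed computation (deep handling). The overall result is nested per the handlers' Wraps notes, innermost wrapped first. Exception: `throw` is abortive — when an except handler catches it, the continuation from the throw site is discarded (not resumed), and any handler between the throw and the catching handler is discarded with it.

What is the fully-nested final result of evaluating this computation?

Answer: [23, 23]

Step-by-step:
choose[1, 2] @ H2
  branch[0] choose=1:
    emit(1) @ H0 ⇒ out+=1
    throw(1) @ H1 caught ⇒ 23
    H2 returns [23]
  branch[1] choose=2:
    emit(2) @ H0 ⇒ out+=2
    throw(1) @ H1 caught ⇒ 23
    H2 returns [23]
= [23, 23]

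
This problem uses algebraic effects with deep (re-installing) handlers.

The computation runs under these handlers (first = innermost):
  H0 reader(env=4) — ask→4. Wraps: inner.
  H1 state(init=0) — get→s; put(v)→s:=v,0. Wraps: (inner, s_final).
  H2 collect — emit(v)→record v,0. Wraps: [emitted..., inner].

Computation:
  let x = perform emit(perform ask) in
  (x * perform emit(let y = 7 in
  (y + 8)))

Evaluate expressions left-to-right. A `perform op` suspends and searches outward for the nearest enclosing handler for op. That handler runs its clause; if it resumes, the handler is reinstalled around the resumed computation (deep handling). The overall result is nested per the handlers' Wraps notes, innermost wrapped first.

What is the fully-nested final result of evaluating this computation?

Answer: [4, 15, (0, 0)]

Working:
ask @ H0 ⇒ 4
emit(4) @ H2 ⇒ out+=4
emit(15) @ H2 ⇒ out+=15
H0 returns 0
H1 returns (0, 0)
H2 returns [4, 15, (0, 0)]
= [4, 15, (0, 0)]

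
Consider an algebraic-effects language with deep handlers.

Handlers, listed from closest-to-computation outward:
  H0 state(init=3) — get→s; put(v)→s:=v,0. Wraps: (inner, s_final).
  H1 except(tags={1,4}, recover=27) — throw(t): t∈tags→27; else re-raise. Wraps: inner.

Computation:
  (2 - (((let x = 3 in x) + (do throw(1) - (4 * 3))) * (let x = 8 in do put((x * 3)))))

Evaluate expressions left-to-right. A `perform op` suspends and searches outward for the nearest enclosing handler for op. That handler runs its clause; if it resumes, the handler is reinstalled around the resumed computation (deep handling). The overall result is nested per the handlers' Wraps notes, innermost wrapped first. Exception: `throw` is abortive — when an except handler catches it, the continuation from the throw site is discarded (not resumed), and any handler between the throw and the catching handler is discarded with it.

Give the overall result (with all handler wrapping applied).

Answer: 27

Working:
throw(1) @ H1 caught ⇒ 27
= 27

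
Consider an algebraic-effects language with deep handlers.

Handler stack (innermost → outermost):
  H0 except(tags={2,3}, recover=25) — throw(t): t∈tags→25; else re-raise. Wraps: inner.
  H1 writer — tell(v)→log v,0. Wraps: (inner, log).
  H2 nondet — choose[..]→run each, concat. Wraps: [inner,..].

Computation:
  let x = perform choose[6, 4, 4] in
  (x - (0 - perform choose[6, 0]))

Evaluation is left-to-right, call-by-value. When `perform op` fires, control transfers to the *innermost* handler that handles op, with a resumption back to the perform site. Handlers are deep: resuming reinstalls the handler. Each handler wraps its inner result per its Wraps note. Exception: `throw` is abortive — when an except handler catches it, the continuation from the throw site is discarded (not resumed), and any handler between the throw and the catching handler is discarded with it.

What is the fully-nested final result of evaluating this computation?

Answer: [(12, ()), (6, ()), (10, ()), (4, ()), (10, ()), (4, ())]

Evaluation trace:
choose[6, 4, 4] @ H2
  branch[0] choose=6:
    choose[6, 0] @ H2
      branch[0] choose=6:
        H0 returns 12
        H1 returns (12, ())
        H2 returns [(12, ())]
      branch[1] choose=0:
        H0 returns 6
        H1 returns (6, ())
        H2 returns [(6, ())]
  branch[1] choose=4:
    choose[6, 0] @ H2
      branch[0] choose=6:
        H0 returns 10
        H1 returns (10, ())
        H2 returns [(10, ())]
      branch[1] choose=0:
        H0 returns 4
        H1 returns (4, ())
        H2 returns [(4, ())]
  branch[2] choose=4:
    choose[6, 0] @ H2
      branch[0] choose=6:
        H0 returns 10
        H1 returns (10, ())
        H2 returns [(10, ())]
      branch[1] choose=0:
        H0 returns 4
        H1 returns (4, ())
        H2 returns [(4, ())]
= [(12, ()), (6, ()), (10, ()), (4, ()), (10, ()), (4, ())]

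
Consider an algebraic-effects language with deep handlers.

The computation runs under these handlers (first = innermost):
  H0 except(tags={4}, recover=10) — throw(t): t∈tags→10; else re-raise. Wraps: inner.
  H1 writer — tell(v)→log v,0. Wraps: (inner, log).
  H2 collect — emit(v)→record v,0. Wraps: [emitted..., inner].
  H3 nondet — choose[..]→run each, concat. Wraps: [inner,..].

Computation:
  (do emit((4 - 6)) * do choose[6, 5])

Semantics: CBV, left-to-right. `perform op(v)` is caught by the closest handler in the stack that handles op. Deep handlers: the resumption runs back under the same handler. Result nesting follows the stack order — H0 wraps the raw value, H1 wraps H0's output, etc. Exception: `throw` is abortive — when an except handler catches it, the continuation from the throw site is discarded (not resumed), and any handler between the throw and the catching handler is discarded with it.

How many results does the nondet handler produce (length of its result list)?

Answer: 2

Evaluation trace:
emit(-2) @ H2 ⇒ out+=-2
choose[6, 5] @ H3
  branch[0] choose=6:
    H0 returns 0
    H1 returns (0, ())
    H2 returns [-2, (0, ())]
    H3 returns [[-2, (0, ())]]
  branch[1] choose=5:
    H0 returns 0
    H1 returns (0, ())
    H2 returns [-2, (0, ())]
    H3 returns [[-2, (0, ())]]
= [[-2, (0, ())], [-2, (0, ())]]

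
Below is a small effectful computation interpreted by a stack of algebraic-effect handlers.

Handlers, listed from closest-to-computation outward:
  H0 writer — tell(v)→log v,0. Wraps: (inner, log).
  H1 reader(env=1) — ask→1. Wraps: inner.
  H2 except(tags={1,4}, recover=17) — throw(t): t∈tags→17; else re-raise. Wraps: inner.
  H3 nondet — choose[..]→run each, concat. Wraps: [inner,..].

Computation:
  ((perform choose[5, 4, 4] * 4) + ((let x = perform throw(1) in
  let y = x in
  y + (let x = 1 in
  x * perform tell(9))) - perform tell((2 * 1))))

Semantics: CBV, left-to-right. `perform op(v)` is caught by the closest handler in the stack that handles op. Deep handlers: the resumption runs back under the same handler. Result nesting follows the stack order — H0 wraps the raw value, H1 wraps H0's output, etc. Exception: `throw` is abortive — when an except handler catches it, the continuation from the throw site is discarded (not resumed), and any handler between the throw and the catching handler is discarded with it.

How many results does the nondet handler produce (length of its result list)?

Answer: 3

Working:
choose[5, 4, 4] @ H3
  branch[0] choose=5:
    throw(1) @ H2 caught ⇒ 17
    H3 returns [17]
  branch[1] choose=4:
    throw(1) @ H2 caught ⇒ 17
    H3 returns [17]
  branch[2] choose=4:
    throw(1) @ H2 caught ⇒ 17
    H3 returns [17]
= [17, 17, 17]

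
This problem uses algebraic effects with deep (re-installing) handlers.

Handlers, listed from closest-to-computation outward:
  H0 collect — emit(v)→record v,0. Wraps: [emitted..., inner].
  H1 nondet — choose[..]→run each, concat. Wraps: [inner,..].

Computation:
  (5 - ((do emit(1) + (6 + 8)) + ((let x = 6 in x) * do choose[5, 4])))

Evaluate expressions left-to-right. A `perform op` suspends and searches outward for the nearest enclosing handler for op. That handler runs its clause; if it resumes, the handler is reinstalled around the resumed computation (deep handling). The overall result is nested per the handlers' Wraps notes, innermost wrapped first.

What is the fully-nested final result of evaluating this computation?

Working:
emit(1) @ H0 ⇒ out+=1
choose[5, 4] @ H1
  branch[0] choose=5:
    H0 returns [1, -39]
    H1 returns [[1, -39]]
  branch[1] choose=4:
    H0 returns [1, -33]
    H1 returns [[1, -33]]
= [[1, -39], [1, -33]]

Answer: [[1, -39], [1, -33]]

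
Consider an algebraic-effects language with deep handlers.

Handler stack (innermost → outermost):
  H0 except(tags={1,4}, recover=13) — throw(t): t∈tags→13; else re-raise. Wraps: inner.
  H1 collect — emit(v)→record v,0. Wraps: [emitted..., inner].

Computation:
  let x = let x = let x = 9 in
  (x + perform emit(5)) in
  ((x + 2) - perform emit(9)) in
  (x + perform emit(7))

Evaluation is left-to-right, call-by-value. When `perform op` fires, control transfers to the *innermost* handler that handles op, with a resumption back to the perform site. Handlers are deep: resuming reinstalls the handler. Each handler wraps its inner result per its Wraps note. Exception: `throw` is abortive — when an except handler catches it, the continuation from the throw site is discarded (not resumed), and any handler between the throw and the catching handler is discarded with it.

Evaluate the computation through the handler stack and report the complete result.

Answer: [5, 9, 7, 11]

Step-by-step:
emit(5) @ H1 ⇒ out+=5
emit(9) @ H1 ⇒ out+=9
emit(7) @ H1 ⇒ out+=7
H0 returns 11
H1 returns [5, 9, 7, 11]
= [5, 9, 7, 11]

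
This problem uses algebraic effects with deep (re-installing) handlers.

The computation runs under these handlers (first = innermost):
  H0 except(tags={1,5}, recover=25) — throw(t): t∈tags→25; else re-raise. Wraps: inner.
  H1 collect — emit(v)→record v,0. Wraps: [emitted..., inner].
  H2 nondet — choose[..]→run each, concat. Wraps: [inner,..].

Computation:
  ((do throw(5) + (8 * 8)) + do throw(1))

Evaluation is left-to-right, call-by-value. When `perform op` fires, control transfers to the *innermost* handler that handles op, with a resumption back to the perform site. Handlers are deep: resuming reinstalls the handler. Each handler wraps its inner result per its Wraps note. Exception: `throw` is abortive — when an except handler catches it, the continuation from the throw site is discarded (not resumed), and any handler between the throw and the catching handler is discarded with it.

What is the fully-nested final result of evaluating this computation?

Answer: [[25]]

Working:
throw(5) @ H0 caught ⇒ 25
H1 returns [25]
H2 returns [[25]]
= [[25]]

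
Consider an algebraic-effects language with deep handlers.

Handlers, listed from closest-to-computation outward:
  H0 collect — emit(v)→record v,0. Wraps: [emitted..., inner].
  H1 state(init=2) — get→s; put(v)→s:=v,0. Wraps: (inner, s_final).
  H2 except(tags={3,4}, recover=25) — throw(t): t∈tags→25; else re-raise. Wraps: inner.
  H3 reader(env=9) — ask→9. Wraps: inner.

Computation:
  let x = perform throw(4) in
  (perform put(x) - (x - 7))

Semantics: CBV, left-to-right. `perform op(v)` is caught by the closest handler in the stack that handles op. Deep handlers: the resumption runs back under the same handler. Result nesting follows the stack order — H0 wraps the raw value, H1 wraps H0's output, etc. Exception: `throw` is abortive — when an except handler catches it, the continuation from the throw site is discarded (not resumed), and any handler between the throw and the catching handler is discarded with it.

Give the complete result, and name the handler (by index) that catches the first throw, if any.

Step-by-step:
throw(4) @ H2 caught ⇒ 25
H3 returns 25
= 25

Answer: 25 ; first throw caught by: H2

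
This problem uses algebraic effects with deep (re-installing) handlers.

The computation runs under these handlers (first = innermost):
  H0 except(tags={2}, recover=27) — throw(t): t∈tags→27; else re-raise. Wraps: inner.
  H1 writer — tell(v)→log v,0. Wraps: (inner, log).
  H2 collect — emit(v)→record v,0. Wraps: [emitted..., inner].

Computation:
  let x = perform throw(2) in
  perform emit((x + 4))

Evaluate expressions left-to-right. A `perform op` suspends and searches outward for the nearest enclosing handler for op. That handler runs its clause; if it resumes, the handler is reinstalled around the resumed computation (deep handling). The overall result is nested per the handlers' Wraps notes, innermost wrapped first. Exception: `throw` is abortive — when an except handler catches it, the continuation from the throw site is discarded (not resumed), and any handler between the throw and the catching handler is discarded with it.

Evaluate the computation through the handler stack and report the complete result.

Answer: [(27, ())]

Evaluation trace:
throw(2) @ H0 caught ⇒ 27
H1 returns (27, ())
H2 returns [(27, ())]
= [(27, ())]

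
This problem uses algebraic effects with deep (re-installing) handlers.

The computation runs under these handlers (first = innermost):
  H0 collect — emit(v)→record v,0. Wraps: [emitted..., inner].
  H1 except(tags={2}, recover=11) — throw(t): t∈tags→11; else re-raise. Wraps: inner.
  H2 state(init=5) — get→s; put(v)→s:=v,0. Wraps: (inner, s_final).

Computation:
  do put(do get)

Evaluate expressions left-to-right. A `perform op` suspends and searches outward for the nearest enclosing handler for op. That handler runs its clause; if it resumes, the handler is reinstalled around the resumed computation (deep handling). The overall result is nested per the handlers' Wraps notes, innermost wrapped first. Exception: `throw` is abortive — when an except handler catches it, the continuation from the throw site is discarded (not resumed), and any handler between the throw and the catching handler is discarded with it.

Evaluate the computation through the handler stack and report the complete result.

Step-by-step:
get @ H2 ⇒ 5
put(5) @ H2 ⇒ s:=5
H0 returns [0]
H1 returns [0]
H2 returns ([0], 5)
= ([0], 5)

Answer: ([0], 5)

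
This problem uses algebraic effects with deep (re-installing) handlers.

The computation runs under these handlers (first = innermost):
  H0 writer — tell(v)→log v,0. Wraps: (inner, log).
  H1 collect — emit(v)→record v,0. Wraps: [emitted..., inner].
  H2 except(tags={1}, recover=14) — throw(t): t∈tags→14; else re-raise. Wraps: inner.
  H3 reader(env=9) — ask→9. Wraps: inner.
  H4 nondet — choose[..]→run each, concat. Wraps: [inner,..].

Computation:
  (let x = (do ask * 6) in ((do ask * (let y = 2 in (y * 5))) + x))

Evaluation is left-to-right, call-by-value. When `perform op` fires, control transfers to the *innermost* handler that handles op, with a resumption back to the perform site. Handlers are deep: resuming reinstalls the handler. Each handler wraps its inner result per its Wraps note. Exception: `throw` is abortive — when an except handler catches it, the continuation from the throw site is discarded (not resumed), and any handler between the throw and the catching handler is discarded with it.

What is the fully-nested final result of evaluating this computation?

Answer: [[(144, ())]]

Working:
ask @ H3 ⇒ 9
ask @ H3 ⇒ 9
H0 returns (144, ())
H1 returns [(144, ())]
H2 returns [(144, ())]
H3 returns [(144, ())]
H4 returns [[(144, ())]]
= [[(144, ())]]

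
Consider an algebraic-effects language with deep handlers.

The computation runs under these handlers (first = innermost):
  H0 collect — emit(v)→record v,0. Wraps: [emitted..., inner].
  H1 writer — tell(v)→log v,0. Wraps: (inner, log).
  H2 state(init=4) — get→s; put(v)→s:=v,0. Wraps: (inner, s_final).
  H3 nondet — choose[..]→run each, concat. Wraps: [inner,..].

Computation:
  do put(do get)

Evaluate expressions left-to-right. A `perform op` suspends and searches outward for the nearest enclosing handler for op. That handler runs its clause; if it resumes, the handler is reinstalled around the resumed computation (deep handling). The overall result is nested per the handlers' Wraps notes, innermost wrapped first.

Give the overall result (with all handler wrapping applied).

Evaluation trace:
get @ H2 ⇒ 4
put(4) @ H2 ⇒ s:=4
H0 returns [0]
H1 returns ([0], ())
H2 returns (([0], ()), 4)
H3 returns [(([0], ()), 4)]
= [(([0], ()), 4)]

Answer: [(([0], ()), 4)]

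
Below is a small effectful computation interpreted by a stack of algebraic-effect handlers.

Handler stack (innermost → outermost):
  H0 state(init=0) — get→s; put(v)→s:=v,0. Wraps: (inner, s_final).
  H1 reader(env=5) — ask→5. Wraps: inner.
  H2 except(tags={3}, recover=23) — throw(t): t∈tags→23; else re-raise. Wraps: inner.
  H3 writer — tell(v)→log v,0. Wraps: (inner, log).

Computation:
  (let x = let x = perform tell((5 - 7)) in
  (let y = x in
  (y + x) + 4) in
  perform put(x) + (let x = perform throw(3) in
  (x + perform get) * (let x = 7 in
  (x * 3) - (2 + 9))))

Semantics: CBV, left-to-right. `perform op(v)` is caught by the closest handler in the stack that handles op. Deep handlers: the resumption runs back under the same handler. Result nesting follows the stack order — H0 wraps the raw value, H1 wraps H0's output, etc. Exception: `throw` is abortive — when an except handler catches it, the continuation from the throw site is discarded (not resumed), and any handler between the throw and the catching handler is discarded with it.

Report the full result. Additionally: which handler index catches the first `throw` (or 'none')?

Step-by-step:
tell(-2) @ H3 ⇒ log+=-2
put(4) @ H0 ⇒ s:=4
throw(3) @ H2 caught ⇒ 23
H3 returns (23, (-2))
= (23, (-2))

Answer: (23, (-2)) ; first throw caught by: H2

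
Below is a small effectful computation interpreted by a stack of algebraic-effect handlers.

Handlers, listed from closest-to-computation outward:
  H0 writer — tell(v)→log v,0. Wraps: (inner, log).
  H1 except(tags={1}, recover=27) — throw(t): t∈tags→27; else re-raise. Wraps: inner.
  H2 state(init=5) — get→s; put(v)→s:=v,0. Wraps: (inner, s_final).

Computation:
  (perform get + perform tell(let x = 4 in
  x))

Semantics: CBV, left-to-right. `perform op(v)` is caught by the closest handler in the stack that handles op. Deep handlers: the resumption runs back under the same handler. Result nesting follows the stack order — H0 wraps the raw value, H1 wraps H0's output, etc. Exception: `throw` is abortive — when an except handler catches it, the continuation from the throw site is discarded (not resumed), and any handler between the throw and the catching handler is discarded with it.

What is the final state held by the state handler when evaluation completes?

Evaluation trace:
get @ H2 ⇒ 5
tell(4) @ H0 ⇒ log+=4
H0 returns (5, (4))
H1 returns (5, (4))
H2 returns ((5, (4)), 5)
= ((5, (4)), 5)

Answer: 5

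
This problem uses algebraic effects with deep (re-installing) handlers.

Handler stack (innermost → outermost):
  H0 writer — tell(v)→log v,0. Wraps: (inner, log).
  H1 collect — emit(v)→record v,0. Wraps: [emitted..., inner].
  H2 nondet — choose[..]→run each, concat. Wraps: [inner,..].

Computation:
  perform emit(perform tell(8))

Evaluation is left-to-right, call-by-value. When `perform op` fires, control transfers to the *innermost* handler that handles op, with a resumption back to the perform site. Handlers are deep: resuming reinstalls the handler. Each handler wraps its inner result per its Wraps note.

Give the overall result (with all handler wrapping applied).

Answer: [[0, (0, (8))]]

Working:
tell(8) @ H0 ⇒ log+=8
emit(0) @ H1 ⇒ out+=0
H0 returns (0, (8))
H1 returns [0, (0, (8))]
H2 returns [[0, (0, (8))]]
= [[0, (0, (8))]]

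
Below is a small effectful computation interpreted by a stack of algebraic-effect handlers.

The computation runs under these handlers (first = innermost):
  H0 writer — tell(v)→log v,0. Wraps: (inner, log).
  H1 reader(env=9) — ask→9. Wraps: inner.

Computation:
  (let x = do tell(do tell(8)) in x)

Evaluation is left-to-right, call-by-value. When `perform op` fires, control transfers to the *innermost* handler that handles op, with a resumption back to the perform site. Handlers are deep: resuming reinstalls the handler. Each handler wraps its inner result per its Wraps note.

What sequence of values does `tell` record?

Working:
tell(8) @ H0 ⇒ log+=8
tell(0) @ H0 ⇒ log+=0
H0 returns (0, (8, 0))
H1 returns (0, (8, 0))
= (0, (8, 0))

Answer: (8, 0)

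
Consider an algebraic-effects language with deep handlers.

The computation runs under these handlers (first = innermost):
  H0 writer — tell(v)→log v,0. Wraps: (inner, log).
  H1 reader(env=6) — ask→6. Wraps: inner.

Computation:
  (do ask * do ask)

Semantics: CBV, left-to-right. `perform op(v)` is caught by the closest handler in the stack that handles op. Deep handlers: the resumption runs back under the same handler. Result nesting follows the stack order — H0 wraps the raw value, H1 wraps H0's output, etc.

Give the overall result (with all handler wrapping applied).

Answer: (36, ())

Evaluation trace:
ask @ H1 ⇒ 6
ask @ H1 ⇒ 6
H0 returns (36, ())
H1 returns (36, ())
= (36, ())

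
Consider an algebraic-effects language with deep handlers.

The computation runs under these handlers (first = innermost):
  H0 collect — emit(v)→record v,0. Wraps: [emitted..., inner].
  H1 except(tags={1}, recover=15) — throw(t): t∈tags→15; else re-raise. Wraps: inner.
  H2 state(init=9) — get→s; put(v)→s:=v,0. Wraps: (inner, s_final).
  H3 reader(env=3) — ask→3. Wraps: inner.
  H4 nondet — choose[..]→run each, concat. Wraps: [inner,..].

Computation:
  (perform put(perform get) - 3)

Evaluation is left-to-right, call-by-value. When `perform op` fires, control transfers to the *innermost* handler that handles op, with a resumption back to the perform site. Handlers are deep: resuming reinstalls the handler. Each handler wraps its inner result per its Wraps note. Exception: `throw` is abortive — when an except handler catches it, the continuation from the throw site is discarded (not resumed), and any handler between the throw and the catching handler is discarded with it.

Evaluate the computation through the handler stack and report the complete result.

Step-by-step:
get @ H2 ⇒ 9
put(9) @ H2 ⇒ s:=9
H0 returns [-3]
H1 returns [-3]
H2 returns ([-3], 9)
H3 returns ([-3], 9)
H4 returns [([-3], 9)]
= [([-3], 9)]

Answer: [([-3], 9)]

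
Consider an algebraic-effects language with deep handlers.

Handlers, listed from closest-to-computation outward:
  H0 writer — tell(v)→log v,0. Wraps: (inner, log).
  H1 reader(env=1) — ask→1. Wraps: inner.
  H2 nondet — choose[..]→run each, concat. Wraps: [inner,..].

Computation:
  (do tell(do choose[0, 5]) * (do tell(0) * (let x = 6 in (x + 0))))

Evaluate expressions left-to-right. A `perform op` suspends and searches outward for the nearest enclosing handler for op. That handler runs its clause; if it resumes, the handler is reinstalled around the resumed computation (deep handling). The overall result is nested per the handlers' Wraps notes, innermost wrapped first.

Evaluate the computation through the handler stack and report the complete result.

Working:
choose[0, 5] @ H2
  branch[0] choose=0:
    tell(0) @ H0 ⇒ log+=0
    tell(0) @ H0 ⇒ log+=0
    H0 returns (0, (0, 0))
    H1 returns (0, (0, 0))
    H2 returns [(0, (0, 0))]
  branch[1] choose=5:
    tell(5) @ H0 ⇒ log+=5
    tell(0) @ H0 ⇒ log+=0
    H0 returns (0, (5, 0))
    H1 returns (0, (5, 0))
    H2 returns [(0, (5, 0))]
= [(0, (0, 0)), (0, (5, 0))]

Answer: [(0, (0, 0)), (0, (5, 0))]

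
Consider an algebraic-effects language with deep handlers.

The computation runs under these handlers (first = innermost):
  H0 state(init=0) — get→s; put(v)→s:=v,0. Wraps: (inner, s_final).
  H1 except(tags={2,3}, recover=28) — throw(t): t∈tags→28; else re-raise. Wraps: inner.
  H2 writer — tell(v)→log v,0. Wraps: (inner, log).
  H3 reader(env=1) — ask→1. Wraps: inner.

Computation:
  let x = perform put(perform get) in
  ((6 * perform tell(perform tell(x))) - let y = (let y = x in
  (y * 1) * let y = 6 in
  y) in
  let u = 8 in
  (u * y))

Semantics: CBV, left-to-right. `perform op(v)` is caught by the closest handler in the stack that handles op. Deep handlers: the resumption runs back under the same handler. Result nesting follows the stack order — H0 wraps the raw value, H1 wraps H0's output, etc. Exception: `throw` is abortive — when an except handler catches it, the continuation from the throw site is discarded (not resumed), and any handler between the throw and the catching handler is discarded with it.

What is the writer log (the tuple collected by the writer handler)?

Evaluation trace:
get @ H0 ⇒ 0
put(0) @ H0 ⇒ s:=0
tell(0) @ H2 ⇒ log+=0
tell(0) @ H2 ⇒ log+=0
H0 returns (0, 0)
H1 returns (0, 0)
H2 returns ((0, 0), (0, 0))
H3 returns ((0, 0), (0, 0))
= ((0, 0), (0, 0))

Answer: (0, 0)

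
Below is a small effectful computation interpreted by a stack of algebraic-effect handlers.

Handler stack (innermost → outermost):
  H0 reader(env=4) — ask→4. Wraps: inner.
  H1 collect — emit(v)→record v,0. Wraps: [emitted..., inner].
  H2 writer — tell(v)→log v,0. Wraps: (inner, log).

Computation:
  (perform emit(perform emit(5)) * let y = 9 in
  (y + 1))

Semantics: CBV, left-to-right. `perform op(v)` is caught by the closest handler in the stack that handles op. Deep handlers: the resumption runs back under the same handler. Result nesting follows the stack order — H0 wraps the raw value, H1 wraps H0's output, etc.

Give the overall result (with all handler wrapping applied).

Working:
emit(5) @ H1 ⇒ out+=5
emit(0) @ H1 ⇒ out+=0
H0 returns 0
H1 returns [5, 0, 0]
H2 returns ([5, 0, 0], ())
= ([5, 0, 0], ())

Answer: ([5, 0, 0], ())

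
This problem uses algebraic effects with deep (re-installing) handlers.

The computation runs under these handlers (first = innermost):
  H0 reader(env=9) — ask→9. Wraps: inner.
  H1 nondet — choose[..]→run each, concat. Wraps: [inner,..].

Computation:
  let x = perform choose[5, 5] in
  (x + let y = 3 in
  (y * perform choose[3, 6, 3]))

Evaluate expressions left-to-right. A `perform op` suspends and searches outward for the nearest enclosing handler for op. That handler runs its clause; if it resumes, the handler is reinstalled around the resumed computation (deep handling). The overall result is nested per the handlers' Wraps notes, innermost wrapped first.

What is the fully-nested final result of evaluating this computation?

Step-by-step:
choose[5, 5] @ H1
  branch[0] choose=5:
    choose[3, 6, 3] @ H1
      branch[0] choose=3:
        H0 returns 14
        H1 returns [14]
      branch[1] choose=6:
        H0 returns 23
        H1 returns [23]
      branch[2] choose=3:
        H0 returns 14
        H1 returns [14]
  branch[1] choose=5:
    choose[3, 6, 3] @ H1
      branch[0] choose=3:
        H0 returns 14
        H1 returns [14]
      branch[1] choose=6:
        H0 returns 23
        H1 returns [23]
      branch[2] choose=3:
        H0 returns 14
        H1 returns [14]
= [14, 23, 14, 14, 23, 14]

Answer: [14, 23, 14, 14, 23, 14]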